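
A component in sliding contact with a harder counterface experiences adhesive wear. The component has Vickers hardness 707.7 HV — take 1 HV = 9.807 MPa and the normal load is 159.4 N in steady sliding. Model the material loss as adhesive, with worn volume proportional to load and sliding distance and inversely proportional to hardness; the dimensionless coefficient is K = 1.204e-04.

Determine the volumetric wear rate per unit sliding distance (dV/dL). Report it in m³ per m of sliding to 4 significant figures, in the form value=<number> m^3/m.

value=2.765e-12 m^3/m

Quoted intermediates are rounded — all working math keeps full float precision, and one last rounding to four significant digits.
Hardness H = 707.7 HV × 9.807 MPa/HV = 6940 MPa = 6.940e+09 Pa.
Working in SI base units: W = 159.4 N, H = 6.940e+09 Pa, K = 1.204e-04.
Wear rate dV/dL = K·W/H: 1.204e-04 · 159.4 / 6.940e+09 = 2.765e-12 m³/m.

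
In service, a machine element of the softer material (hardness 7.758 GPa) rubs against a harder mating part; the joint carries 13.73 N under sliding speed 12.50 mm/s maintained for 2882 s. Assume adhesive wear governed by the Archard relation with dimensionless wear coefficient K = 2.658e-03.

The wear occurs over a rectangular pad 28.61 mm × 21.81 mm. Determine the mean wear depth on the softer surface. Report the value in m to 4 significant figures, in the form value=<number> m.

Displayed values are rounded. All working math holds full precision — one last rounding: 4 significant digits.
Convert: Sliding speed v = 12.50 mm/s = 0.01250 m/s. The distance L = v·t = 0.01250 m/s × 2882 s = 36.02 m.
Convert: Hardness H = 7.758 GPa = 7.758e+09 Pa.
Convert: Pad sides 28.61 mm × 21.81 mm = 0.02861 m × 0.02181 m. Contact area A = 0.02861 m × 0.02181 m = 6.240e-04 m².
Working in SI base units: W = 13.73 N, H = 7.758e+09 Pa, K = 2.658e-03.
By Archard's law, V = K·W·L/H = 2.658e-03 · 13.73 · 36.02 / 7.758e+09 = 1.695e-10 m³.
Mean depth h = V/A = 1.695e-10 / 6.240e-04 = 2.716e-07 m.

value=2.716e-07 m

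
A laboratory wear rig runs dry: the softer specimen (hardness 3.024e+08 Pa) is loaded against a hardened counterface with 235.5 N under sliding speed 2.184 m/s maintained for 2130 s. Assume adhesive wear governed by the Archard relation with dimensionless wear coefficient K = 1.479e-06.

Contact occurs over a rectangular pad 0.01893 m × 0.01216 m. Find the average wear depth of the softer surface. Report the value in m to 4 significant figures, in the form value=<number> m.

value=2.328e-05 m

The intermediates are printed rounded; each operation carries full float precision, and rounded once at the end: four significant figures.
Distance L = v·t = 2.184 m/s × 2130 s = 4652 m.
Contact area A = 0.01893 m × 0.01216 m = 2.302e-04 m².
SI base units throughout: W = 235.5 N, H = 3.024e+08 Pa, K = 1.479e-06.
Archard volume V = K·W·L/H = 1.479e-06 · 235.5 · 4652 / 3.024e+08 = 5.358e-09 m³.
Depth of wear h = V/A = 5.358e-09 / 2.302e-04 = 2.328e-05 m.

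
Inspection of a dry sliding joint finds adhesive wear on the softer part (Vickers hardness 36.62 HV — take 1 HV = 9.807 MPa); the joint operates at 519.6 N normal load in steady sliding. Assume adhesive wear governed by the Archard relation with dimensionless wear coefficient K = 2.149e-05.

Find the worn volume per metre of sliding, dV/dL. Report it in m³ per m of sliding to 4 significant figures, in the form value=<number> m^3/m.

Each operation runs at full precision — intermediates are printed rounded, and rounded once at the end: four significant figures.
Convert: Hardness H = 36.62 HV × 9.807 MPa/HV = 359.1 MPa = 3.591e+08 Pa.
Working in SI base units: W = 519.6 N, H = 3.591e+08 Pa, K = 2.149e-05.
Wear rate dV/dL = K·W/H: 2.149e-05 · 519.6 / 3.591e+08 = 3.109e-11 m³/m.

value=3.109e-11 m^3/m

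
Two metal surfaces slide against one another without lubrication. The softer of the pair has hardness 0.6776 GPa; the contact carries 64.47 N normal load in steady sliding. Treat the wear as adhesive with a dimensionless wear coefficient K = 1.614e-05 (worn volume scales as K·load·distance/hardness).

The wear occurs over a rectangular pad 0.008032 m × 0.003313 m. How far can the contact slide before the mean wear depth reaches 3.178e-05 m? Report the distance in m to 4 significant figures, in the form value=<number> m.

value=550.7 m

All working math keeps full float precision — intermediates appear rounded — a lone final rounding to 4 significant digits.
Convert: Hardness H = 0.6776 GPa = 6.776e+08 Pa.
Convert: Contact area A = 0.008032 m × 0.003313 m = 2.661e-05 m².
In SI base units: W = 64.47 N, H = 6.776e+08 Pa, K = 1.614e-05.
At the depth limit, V_lim = h_lim·A = 3.178e-05 · 2.661e-05 = 8.457e-10 m³.
Sliding life L = V_lim·H/(K·W) = 8.457e-10 · 6.776e+08 / (1.614e-05 · 64.47) = 550.7 m.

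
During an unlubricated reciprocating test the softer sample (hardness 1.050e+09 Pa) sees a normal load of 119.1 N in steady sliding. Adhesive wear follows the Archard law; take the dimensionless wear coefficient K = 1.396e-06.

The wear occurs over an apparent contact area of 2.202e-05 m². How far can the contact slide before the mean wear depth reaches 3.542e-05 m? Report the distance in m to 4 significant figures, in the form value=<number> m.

value=4926 m

Every step carries full float precision, and displayed values are rounded; rounded once at the end, at 4 significant figures.
As SI base values: W = 119.1 N, H = 1.050e+09 Pa, K = 1.396e-06.
Permissible volume V_lim = h_lim·A = 3.542e-05 · 2.202e-05 = 7.799e-10 m³.
Sliding life L = V_lim·H/(K·W) = 7.799e-10 · 1.050e+09 / (1.396e-06 · 119.1) = 4926 m.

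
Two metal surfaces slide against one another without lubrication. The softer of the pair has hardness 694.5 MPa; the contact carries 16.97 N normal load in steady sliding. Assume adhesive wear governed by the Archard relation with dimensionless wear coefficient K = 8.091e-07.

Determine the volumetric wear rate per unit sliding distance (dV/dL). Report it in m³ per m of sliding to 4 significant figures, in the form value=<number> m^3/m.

Intermediates are printed rounded, and all working math runs at full float precision, and rounded just once to four significant digits.
Hardness H = 694.5 MPa = 6.945e+08 Pa.
Collected in SI base units: W = 16.97 N, H = 6.945e+08 Pa, K = 8.091e-07.
The wear rate dV/dL = K·W/H — distance-free: 8.091e-07 · 16.97 / 6.945e+08 = 1.977e-14 m³/m.

value=1.977e-14 m^3/m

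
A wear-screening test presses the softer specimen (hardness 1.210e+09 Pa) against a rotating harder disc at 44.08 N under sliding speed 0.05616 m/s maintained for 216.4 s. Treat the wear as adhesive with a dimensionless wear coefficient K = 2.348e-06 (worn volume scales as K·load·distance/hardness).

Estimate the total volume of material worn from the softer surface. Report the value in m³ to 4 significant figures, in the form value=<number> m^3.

value=1.040e-12 m^3

The algebra carries full float precision; quoted intermediates are rounded. Rounded just once to 4 significant digits.
Convert: Distance L = v·t = 0.05616 m/s × 216.4 s = 12.15 m.
In SI base units, W = 44.08 N, H = 1.210e+09 Pa, K = 2.348e-06.
The Archard volume V = K·W·L/H = 2.348e-06 · 44.08 · 12.15 / 1.210e+09 = 1.040e-12 m³.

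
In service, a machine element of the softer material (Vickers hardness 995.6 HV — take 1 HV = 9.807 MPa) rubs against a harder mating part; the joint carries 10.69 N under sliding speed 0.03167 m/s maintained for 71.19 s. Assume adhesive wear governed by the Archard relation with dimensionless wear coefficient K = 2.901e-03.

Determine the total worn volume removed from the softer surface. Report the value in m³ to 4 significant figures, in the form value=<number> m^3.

value=7.161e-12 m^3

Printed values are rounded; all arithmetic runs at full float precision. Rounded once at the end to 4 significant figures.
The distance L = v·t = 0.03167 m/s × 71.19 s = 2.255 m.
Hardness H = 995.6 HV × 9.807 MPa/HV = 9764 MPa = 9.764e+09 Pa.
SI base units throughout: W = 10.69 N, H = 9.764e+09 Pa, K = 2.901e-03.
Archard volume V = K·W·L/H = 2.901e-03 · 10.69 · 2.255 / 9.764e+09 = 7.161e-12 m³.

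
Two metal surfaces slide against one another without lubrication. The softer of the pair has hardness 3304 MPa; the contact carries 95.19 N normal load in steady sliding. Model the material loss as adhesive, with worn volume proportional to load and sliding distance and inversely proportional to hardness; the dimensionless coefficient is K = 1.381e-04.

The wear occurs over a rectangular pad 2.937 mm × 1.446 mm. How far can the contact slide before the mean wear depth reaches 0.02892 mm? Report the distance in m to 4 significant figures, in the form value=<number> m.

Every step carries exact precision; intermediates are shown rounded. Rounded once at the end, at four significant figures.
Hardness H = 3304 MPa = 3.304e+09 Pa.
Pad sides 2.937 mm × 1.446 mm = 0.002937 m × 0.001446 m. Contact area A = 0.002937 m × 0.001446 m = 4.247e-06 m².
Depth limit h_lim = 0.02892 mm = 2.892e-05 m.
Expressed in SI base units: W = 95.19 N, H = 3.304e+09 Pa, K = 1.381e-04.
Permissible volume V_lim = h_lim·A = 2.892e-05 · 4.247e-06 = 1.228e-10 m³.
Thus life L = V_lim·H/(K·W) = 1.228e-10 · 3.304e+09 / (1.381e-04 · 95.19) = 30.87 m.

value=30.87 m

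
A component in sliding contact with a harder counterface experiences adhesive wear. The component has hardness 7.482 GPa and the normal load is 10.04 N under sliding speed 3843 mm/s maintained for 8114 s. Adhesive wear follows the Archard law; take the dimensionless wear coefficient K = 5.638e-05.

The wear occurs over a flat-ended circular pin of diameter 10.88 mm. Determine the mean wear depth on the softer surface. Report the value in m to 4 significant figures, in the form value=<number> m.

value=2.537e-05 m

Displayed values are rounded. All arithmetic keeps full precision, and rounded once at the end: four significant figures.
Sliding speed v = 3843 mm/s = 3.843 m/s. Distance L = v·t = 3.843 m/s × 8114 s = 3.118e+04 m.
Hardness H = 7.482 GPa = 7.482e+09 Pa.
Pin diameter d = 10.88 mm = 0.01088 m. Contact area A = π·d²/4 = π·(0.01088 m)²/4 = 9.297e-05 m².
In SI base units, W = 10.04 N, H = 7.482e+09 Pa, K = 5.638e-05.
Wear volume V = K·W·L/H = 5.638e-05 · 10.04 · 3.118e+04 / 7.482e+09 = 2.359e-09 m³.
Mean wear depth h = V/A = 2.359e-09 / 9.297e-05 = 2.537e-05 m.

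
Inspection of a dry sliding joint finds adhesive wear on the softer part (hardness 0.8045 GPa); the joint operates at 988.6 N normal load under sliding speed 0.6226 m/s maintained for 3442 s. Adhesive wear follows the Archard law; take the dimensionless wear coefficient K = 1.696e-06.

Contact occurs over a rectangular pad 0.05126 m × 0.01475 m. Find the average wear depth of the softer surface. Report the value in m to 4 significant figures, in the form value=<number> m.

All working math runs at full precision, and intermediate values are printed rounded; a lone final rounding: four significant figures.
Total distance L = v·t = 0.6226 m/s × 3442 s = 2143 m.
Hardness H = 0.8045 GPa = 8.045e+08 Pa.
Contact area A = 0.05126 m × 0.01475 m = 7.561e-04 m².
SI base units throughout: W = 988.6 N, H = 8.045e+08 Pa, K = 1.696e-06.
Worn volume V = K·W·L/H = 1.696e-06 · 988.6 · 2143 / 8.045e+08 = 4.466e-09 m³.
Average depth h = V/A = 4.466e-09 / 7.561e-04 = 5.907e-06 m.

value=5.907e-06 m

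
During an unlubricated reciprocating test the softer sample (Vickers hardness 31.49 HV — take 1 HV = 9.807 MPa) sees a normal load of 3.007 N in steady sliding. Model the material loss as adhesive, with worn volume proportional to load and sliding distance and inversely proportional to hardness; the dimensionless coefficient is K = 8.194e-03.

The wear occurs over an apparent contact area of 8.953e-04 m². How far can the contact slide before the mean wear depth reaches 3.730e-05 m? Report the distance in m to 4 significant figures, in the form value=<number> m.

value=418.6 m

All working math maintains full float precision — intermediates are shown rounded; rounded just once, at 4 significant digits.
Convert: Hardness H = 31.49 HV × 9.807 MPa/HV = 308.8 MPa = 3.088e+08 Pa.
SI base units throughout: W = 3.007 N, H = 3.088e+08 Pa, K = 8.194e-03.
At the depth limit, V_lim = h_lim·A = 3.730e-05 · 8.953e-04 = 3.339e-08 m³.
Thus life L = V_lim·H/(K·W) = 3.339e-08 · 3.088e+08 / (8.194e-03 · 3.007) = 418.6 m.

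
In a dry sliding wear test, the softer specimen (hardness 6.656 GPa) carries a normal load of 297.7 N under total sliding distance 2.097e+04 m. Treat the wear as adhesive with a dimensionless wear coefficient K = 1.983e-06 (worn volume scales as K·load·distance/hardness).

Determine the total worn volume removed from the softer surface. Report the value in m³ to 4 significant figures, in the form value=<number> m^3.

value=1.860e-09 m^3

Printed values are rounded. All working math maintains exact precision, and rounded once at the end to four significant figures.
Convert: Hardness H = 6.656 GPa = 6.656e+09 Pa.
Expressed in SI base units: W = 297.7 N, H = 6.656e+09 Pa, K = 1.983e-06.
Worn volume V = K·W·L/H = 1.983e-06 · 297.7 · 2.097e+04 / 6.656e+09 = 1.860e-09 m³.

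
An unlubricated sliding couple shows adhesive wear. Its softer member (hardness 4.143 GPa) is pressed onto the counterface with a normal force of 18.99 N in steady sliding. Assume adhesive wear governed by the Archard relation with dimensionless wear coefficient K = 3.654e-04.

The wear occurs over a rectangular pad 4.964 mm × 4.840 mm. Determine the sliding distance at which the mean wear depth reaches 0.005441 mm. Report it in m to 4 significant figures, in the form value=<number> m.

value=78.05 m

Shown intermediates are rounded, and the algebra keeps exact precision; rounded once at the end to 4 significant digits.
Convert: Hardness H = 4.143 GPa = 4.143e+09 Pa.
Convert: Pad sides 4.964 mm × 4.840 mm = 0.004964 m × 0.004840 m. Contact area A = 0.004964 m × 0.004840 m = 2.403e-05 m².
Convert: Depth limit h_lim = 0.005441 mm = 5.441e-06 m.
In SI base units: W = 18.99 N, H = 4.143e+09 Pa, K = 3.654e-04.
At the depth limit, V_lim = h_lim·A = 5.441e-06 · 2.403e-05 = 1.307e-10 m³.
Inverting, life L = V_lim·H/(K·W) = 1.307e-10 · 4.143e+09 / (3.654e-04 · 18.99) = 78.05 m.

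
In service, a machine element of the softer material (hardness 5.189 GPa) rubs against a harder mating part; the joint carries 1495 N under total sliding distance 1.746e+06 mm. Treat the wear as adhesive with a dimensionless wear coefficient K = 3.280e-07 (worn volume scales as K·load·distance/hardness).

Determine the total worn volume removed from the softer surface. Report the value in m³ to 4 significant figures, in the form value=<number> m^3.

Intermediate values appear rounded. Each operation carries full float precision — rounded just once to 4 significant figures.
The distance L = 1.746e+06 mm = 1746 m.
Hardness H = 5.189 GPa = 5.189e+09 Pa.
In SI base units: W = 1495 N, H = 5.189e+09 Pa, K = 3.280e-07.
Volume removed: V = K·W·L/H = 3.280e-07 · 1495 · 1746 / 5.189e+09 = 1.650e-10 m³.

value=1.650e-10 m^3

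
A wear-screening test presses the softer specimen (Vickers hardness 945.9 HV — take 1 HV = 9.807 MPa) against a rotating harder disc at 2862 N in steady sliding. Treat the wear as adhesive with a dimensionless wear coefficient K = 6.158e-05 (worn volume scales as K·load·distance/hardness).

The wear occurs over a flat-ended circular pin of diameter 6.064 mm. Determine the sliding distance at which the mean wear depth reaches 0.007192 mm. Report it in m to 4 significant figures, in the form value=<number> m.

Displayed values are rounded; the algebra keeps full precision — one final rounding, at four significant figures.
Convert: Hardness H = 945.9 HV × 9.807 MPa/HV = 9276 MPa = 9.276e+09 Pa.
Convert: Pin diameter d = 6.064 mm = 0.006064 m. Contact area A = π·d²/4 = π·(0.006064 m)²/4 = 2.888e-05 m².
Convert: Depth limit h_lim = 0.007192 mm = 7.192e-06 m.
As SI base values: W = 2862 N, H = 9.276e+09 Pa, K = 6.158e-05.
Permissible volume V_lim = h_lim·A = 7.192e-06 · 2.888e-05 = 2.077e-10 m³.
Sliding life L = V_lim·H/(K·W) = 2.077e-10 · 9.276e+09 / (6.158e-05 · 2862) = 10.93 m.

value=10.93 m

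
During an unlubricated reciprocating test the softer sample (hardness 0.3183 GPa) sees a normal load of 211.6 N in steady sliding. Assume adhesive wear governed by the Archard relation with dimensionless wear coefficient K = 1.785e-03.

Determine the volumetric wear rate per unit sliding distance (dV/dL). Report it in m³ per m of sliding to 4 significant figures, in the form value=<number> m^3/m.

Quoted intermediates are rounded; the computation holds exact precision — a lone final rounding to 4 significant figures.
Convert: Hardness H = 0.3183 GPa = 3.183e+08 Pa.
Expressed in SI base units: W = 211.6 N, H = 3.183e+08 Pa, K = 1.785e-03.
Rate of wear dV/dL = K·W/H, so: 1.785e-03 · 211.6 / 3.183e+08 = 1.187e-09 m³/m.

value=1.187e-09 m^3/m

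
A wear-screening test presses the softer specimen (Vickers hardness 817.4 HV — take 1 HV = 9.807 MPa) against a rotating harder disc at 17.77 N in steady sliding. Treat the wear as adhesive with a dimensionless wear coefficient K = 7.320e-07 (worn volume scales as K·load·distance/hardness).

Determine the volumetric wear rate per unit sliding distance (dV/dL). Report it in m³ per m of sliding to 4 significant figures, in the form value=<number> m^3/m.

value=1.623e-15 m^3/m

Quoted intermediates are rounded, and each operation maintains full float precision. Rounded once at the end, at 4 significant digits.
Hardness H = 817.4 HV × 9.807 MPa/HV = 8016 MPa = 8.016e+09 Pa.
In SI base units: W = 17.77 N, H = 8.016e+09 Pa, K = 7.320e-07.
Wear rate dV/dL = K·W/H: 7.320e-07 · 17.77 / 8.016e+09 = 1.623e-15 m³/m.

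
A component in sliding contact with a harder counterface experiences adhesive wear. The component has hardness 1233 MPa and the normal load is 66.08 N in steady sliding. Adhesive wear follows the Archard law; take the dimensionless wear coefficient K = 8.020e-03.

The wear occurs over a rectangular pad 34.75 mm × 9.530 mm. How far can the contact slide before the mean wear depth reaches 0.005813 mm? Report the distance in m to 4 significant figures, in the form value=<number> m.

Every step keeps full float precision. The intermediates are shown rounded. Rounded just once, at four significant digits.
Hardness H = 1233 MPa = 1.233e+09 Pa.
Pad sides 34.75 mm × 9.530 mm = 0.03475 m × 0.009530 m. Contact area A = 0.03475 m × 0.009530 m = 3.312e-04 m².
Depth limit h_lim = 0.005813 mm = 5.813e-06 m.
Restated in SI base units: W = 66.08 N, H = 1.233e+09 Pa, K = 8.020e-03.
Volume at the limit: V_lim = h_lim·A = 5.813e-06 · 3.312e-04 = 1.925e-09 m³.
Life L = V_lim·H/(K·W) = 1.925e-09 · 1.233e+09 / (8.020e-03 · 66.08) = 4.479 m.

value=4.479 m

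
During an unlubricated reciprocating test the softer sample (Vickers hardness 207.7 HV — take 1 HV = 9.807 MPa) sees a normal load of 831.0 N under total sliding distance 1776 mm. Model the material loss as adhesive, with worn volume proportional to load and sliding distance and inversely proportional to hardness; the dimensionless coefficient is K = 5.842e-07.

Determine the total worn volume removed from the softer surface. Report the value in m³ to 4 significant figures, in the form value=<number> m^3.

value=4.233e-13 m^3

The intermediates appear rounded. The algebra keeps full precision; rounded once at the end to four significant figures.
Convert: The distance L = 1776 mm = 1.776 m.
Convert: Hardness H = 207.7 HV × 9.807 MPa/HV = 2037 MPa = 2.037e+09 Pa.
Restated in SI base units: W = 831.0 N, H = 2.037e+09 Pa, K = 5.842e-07.
Wear volume V = K·W·L/H = 5.842e-07 · 831.0 · 1.776 / 2.037e+09 = 4.233e-13 m³.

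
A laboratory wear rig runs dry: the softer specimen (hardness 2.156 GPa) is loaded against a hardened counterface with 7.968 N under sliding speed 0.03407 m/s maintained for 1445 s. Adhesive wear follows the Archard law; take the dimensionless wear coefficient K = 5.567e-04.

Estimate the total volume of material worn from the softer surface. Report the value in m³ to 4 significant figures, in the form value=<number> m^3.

value=1.013e-10 m^3

The intermediates appear rounded. All working math maintains exact precision, and one last rounding, at 4 significant digits.
Convert: Total distance L = v·t = 0.03407 m/s × 1445 s = 49.23 m.
Convert: Hardness H = 2.156 GPa = 2.156e+09 Pa.
Expressed in SI base units: W = 7.968 N, H = 2.156e+09 Pa, K = 5.567e-04.
Wear volume V = K·W·L/H = 5.567e-04 · 7.968 · 49.23 / 2.156e+09 = 1.013e-10 m³.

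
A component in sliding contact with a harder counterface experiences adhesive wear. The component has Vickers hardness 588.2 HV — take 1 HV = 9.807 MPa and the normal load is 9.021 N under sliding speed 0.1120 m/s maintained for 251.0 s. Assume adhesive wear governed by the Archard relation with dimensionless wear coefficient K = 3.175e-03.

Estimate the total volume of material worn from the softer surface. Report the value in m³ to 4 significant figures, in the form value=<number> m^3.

Every step holds full precision; intermediate values are displayed rounded; a single final rounding to four significant digits.
Convert: Total distance L = v·t = 0.1120 m/s × 251.0 s = 28.11 m.
Convert: Hardness H = 588.2 HV × 9.807 MPa/HV = 5768 MPa = 5.768e+09 Pa.
As SI base values: W = 9.021 N, H = 5.768e+09 Pa, K = 3.175e-03.
Archard volume V = K·W·L/H = 3.175e-03 · 9.021 · 28.11 / 5.768e+09 = 1.396e-10 m³.

value=1.396e-10 m^3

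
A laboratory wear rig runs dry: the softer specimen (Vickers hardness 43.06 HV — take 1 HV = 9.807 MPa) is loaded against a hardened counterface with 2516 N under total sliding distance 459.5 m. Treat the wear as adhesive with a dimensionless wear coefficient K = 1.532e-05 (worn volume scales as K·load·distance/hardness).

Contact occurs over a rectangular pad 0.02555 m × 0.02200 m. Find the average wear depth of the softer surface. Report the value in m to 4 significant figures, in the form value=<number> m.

value=7.462e-05 m

All working math maintains full precision; quoted intermediates are rounded — a single final rounding to four significant figures.
Convert: Hardness H = 43.06 HV × 9.807 MPa/HV = 422.3 MPa = 4.223e+08 Pa.
Convert: Contact area A = 0.02555 m × 0.02200 m = 5.621e-04 m².
Expressed in SI base units: W = 2516 N, H = 4.223e+08 Pa, K = 1.532e-05.
Volume removed: V = K·W·L/H = 1.532e-05 · 2516 · 459.5 / 4.223e+08 = 4.194e-08 m³.
Mean wear depth h = V/A = 4.194e-08 / 5.621e-04 = 7.462e-05 m.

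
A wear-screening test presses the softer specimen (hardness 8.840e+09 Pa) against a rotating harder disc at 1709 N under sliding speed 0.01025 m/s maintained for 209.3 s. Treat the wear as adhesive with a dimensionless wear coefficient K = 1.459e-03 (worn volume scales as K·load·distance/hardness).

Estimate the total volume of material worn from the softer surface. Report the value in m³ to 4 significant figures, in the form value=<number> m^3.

Intermediate values are shown rounded, and all arithmetic holds exact precision — a single final rounding: 4 significant figures.
Convert: Total distance L = v·t = 0.01025 m/s × 209.3 s = 2.145 m.
In SI base units: W = 1709 N, H = 8.840e+09 Pa, K = 1.459e-03.
Archard volume V = K·W·L/H = 1.459e-03 · 1709 · 2.145 / 8.840e+09 = 6.051e-10 m³.

value=6.051e-10 m^3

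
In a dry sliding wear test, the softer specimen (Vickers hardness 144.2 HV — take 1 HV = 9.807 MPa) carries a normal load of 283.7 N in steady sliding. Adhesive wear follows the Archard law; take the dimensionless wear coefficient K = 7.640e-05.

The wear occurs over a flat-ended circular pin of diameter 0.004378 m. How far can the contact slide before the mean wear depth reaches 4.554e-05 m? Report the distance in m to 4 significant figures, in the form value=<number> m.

value=44.73 m

All arithmetic runs at full float precision; shown intermediates are rounded. Rounded just once: 4 significant digits.
Convert: Hardness H = 144.2 HV × 9.807 MPa/HV = 1414 MPa = 1.414e+09 Pa.
Convert: Contact area A = π·d²/4 = π·(0.004378 m)²/4 = 1.505e-05 m².
Collected in SI base units: W = 283.7 N, H = 1.414e+09 Pa, K = 7.640e-05.
Limit volume V_lim = h_lim·A = 4.554e-05 · 1.505e-05 = 6.855e-10 m³.
Life L = V_lim·H/(K·W) = 6.855e-10 · 1.414e+09 / (7.640e-05 · 283.7) = 44.73 m.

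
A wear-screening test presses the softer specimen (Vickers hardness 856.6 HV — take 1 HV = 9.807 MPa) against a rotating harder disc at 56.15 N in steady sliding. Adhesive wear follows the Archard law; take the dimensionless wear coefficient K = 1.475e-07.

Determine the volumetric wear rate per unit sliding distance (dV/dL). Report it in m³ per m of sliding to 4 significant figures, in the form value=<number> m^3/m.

Every step holds full precision — intermediates are shown rounded — one last rounding to four significant digits.
Hardness H = 856.6 HV × 9.807 MPa/HV = 8401 MPa = 8.401e+09 Pa.
In SI base units, W = 56.15 N, H = 8.401e+09 Pa, K = 1.475e-07.
The wear rate dV/dL = K·W/H — distance-free: 1.475e-07 · 56.15 / 8.401e+09 = 9.859e-16 m³/m.

value=9.859e-16 m^3/m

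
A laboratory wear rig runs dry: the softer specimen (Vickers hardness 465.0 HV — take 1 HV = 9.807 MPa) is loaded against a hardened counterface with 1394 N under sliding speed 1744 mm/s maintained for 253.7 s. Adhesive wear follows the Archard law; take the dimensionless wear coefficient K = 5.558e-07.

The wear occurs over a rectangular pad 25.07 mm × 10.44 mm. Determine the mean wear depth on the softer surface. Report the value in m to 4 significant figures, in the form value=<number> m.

Displayed values are rounded; the computation holds full precision, and one last rounding, at four significant digits.
Convert: Sliding speed v = 1744 mm/s = 1.744 m/s. Distance L = v·t = 1.744 m/s × 253.7 s = 442.5 m.
Convert: Hardness H = 465.0 HV × 9.807 MPa/HV = 4560 MPa = 4.560e+09 Pa.
Convert: Pad sides 25.07 mm × 10.44 mm = 0.02507 m × 0.01044 m. Contact area A = 0.02507 m × 0.01044 m = 2.617e-04 m².
Restated in SI base units: W = 1394 N, H = 4.560e+09 Pa, K = 5.558e-07.
Worn volume V = K·W·L/H = 5.558e-07 · 1394 · 442.5 / 4.560e+09 = 7.517e-11 m³.
Wear depth h = V/A = 7.517e-11 / 2.617e-04 = 2.872e-07 m.

value=2.872e-07 m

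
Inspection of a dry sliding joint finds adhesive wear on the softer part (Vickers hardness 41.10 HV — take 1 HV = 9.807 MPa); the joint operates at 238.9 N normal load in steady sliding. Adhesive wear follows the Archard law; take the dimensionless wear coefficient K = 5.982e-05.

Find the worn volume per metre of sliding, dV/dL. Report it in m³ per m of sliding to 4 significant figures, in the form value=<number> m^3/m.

Every step runs at exact precision — intermediates are shown rounded, and one final rounding: four significant digits.
Hardness H = 41.10 HV × 9.807 MPa/HV = 403.1 MPa = 4.031e+08 Pa.
Expressed in SI base units: W = 238.9 N, H = 4.031e+08 Pa, K = 5.982e-05.
Wear rate dV/dL = K·W/H (independent of L): 5.982e-05 · 238.9 / 4.031e+08 = 3.546e-11 m³/m.

value=3.546e-11 m^3/m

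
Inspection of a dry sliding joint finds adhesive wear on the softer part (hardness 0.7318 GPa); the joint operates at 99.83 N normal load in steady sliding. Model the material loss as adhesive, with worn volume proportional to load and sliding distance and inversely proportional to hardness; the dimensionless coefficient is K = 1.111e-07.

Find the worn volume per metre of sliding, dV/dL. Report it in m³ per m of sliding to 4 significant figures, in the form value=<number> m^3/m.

value=1.516e-14 m^3/m

Intermediate values are displayed rounded. All working math holds full precision. Rounded just once: 4 significant figures.
Hardness H = 0.7318 GPa = 7.318e+08 Pa.
SI base units throughout: W = 99.83 N, H = 7.318e+08 Pa, K = 1.111e-07.
Sliding wear rate dV/dL = K·W/H (independent of L): 1.111e-07 · 99.83 / 7.318e+08 = 1.516e-14 m³/m.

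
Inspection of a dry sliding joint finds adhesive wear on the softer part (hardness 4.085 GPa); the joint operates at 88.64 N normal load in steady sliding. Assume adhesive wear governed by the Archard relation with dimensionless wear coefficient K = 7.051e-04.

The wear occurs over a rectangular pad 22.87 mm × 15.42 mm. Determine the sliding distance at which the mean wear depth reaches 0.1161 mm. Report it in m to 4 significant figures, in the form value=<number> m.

Each operation maintains full float precision; intermediate values are shown rounded, and one final rounding: 4 significant figures.
Hardness H = 4.085 GPa = 4.085e+09 Pa.
Pad sides 22.87 mm × 15.42 mm = 0.02287 m × 0.01542 m. Contact area A = 0.02287 m × 0.01542 m = 3.527e-04 m².
Depth limit h_lim = 0.1161 mm = 1.161e-04 m.
Collected in SI base units: W = 88.64 N, H = 4.085e+09 Pa, K = 7.051e-04.
Permissible volume V_lim = h_lim·A = 1.161e-04 · 3.527e-04 = 4.094e-08 m³.
So the life L = V_lim·H/(K·W) = 4.094e-08 · 4.085e+09 / (7.051e-04 · 88.64) = 2676 m.

value=2676 m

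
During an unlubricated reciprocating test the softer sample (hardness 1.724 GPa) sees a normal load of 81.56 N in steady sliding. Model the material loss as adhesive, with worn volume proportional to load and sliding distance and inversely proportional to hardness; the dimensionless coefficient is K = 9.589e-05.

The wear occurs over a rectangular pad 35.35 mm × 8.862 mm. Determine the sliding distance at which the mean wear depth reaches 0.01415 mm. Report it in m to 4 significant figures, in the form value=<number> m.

The intermediates are shown rounded — each operation carries exact precision. Rounded once at the end: 4 significant figures.
Hardness H = 1.724 GPa = 1.724e+09 Pa.
Pad sides 35.35 mm × 8.862 mm = 0.03535 m × 0.008862 m. Contact area A = 0.03535 m × 0.008862 m = 3.133e-04 m².
Depth limit h_lim = 0.01415 mm = 1.415e-05 m.
SI base units throughout: W = 81.56 N, H = 1.724e+09 Pa, K = 9.589e-05.
Limit volume V_lim = h_lim·A = 1.415e-05 · 3.133e-04 = 4.433e-09 m³.
Thus life L = V_lim·H/(K·W) = 4.433e-09 · 1.724e+09 / (9.589e-05 · 81.56) = 977.2 m.

value=977.2 m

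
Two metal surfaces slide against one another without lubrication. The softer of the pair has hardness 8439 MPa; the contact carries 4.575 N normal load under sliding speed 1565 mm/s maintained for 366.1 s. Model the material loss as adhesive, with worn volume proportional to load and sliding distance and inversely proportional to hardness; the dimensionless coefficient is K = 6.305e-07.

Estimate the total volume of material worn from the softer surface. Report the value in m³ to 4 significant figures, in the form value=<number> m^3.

value=1.958e-13 m^3

Intermediates are printed rounded, and each operation runs at full float precision; one final rounding: 4 significant figures.
Sliding speed v = 1565 mm/s = 1.565 m/s. The distance L = v·t = 1.565 m/s × 366.1 s = 572.9 m.
Hardness H = 8439 MPa = 8.439e+09 Pa.
SI base units throughout: W = 4.575 N, H = 8.439e+09 Pa, K = 6.305e-07.
Apply Archard: V = K·W·L/H = 6.305e-07 · 4.575 · 572.9 / 8.439e+09 = 1.958e-13 m³.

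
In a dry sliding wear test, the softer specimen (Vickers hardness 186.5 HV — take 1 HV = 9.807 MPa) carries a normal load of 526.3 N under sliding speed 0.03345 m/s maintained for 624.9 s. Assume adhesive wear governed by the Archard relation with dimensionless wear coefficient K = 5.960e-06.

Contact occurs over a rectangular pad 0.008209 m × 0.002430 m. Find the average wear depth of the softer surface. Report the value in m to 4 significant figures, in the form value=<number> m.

Printed values are rounded; all arithmetic carries full precision. Rounded just once, at four significant digits.
Path length L = v·t = 0.03345 m/s × 624.9 s = 20.90 m.
Hardness H = 186.5 HV × 9.807 MPa/HV = 1829 MPa = 1.829e+09 Pa.
Contact area A = 0.008209 m × 0.002430 m = 1.995e-05 m².
In SI base units: W = 526.3 N, H = 1.829e+09 Pa, K = 5.960e-06.
Archard relation: V = K·W·L/H = 5.960e-06 · 526.3 · 20.90 / 1.829e+09 = 3.585e-11 m³.
Wear depth h = V/A = 3.585e-11 / 1.995e-05 = 1.797e-06 m.

value=1.797e-06 m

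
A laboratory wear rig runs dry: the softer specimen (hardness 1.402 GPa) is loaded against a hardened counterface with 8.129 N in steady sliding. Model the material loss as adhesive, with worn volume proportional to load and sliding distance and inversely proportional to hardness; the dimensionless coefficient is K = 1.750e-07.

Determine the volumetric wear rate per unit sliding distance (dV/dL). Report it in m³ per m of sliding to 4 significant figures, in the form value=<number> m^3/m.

value=1.015e-15 m^3/m

The intermediates are printed rounded, and the algebra keeps exact precision — rounded once at the end to four significant digits.
Convert: Hardness H = 1.402 GPa = 1.402e+09 Pa.
Collected in SI base units: W = 8.129 N, H = 1.402e+09 Pa, K = 1.750e-07.
Volumetric rate dV/dL = K·W/H: 1.750e-07 · 8.129 / 1.402e+09 = 1.015e-15 m³/m.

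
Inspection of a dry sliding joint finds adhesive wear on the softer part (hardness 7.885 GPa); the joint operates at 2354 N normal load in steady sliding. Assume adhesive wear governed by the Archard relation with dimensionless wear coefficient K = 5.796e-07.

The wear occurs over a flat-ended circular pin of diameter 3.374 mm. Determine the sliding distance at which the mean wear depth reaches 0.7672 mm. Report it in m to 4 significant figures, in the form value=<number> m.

value=3.964e+04 m

The intermediates are shown rounded, and all arithmetic holds full precision; a lone final rounding: four significant digits.
Hardness H = 7.885 GPa = 7.885e+09 Pa.
Pin diameter d = 3.374 mm = 0.003374 m. Contact area A = π·d²/4 = π·(0.003374 m)²/4 = 8.941e-06 m².
Depth limit h_lim = 0.7672 mm = 7.672e-04 m.
SI base units throughout: W = 2354 N, H = 7.885e+09 Pa, K = 5.796e-07.
Permissible volume V_lim = h_lim·A = 7.672e-04 · 8.941e-06 = 6.859e-09 m³.
Life L = V_lim·H/(K·W) = 6.859e-09 · 7.885e+09 / (5.796e-07 · 2354) = 3.964e+04 m.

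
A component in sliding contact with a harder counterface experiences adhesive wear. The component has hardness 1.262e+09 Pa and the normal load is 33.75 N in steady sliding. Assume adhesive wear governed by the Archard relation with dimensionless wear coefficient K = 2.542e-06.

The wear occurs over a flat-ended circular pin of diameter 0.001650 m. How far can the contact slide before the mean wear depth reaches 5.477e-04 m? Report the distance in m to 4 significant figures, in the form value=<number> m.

The computation maintains full float precision; intermediate values are shown rounded. Rounded just once: four significant digits.
Convert: Contact area A = π·d²/4 = π·(0.001650 m)²/4 = 2.138e-06 m².
In SI base units, W = 33.75 N, H = 1.262e+09 Pa, K = 2.542e-06.
Volume at the limit: V_lim = h_lim·A = 5.477e-04 · 2.138e-06 = 1.171e-09 m³.
Sliding life L = V_lim·H/(K·W) = 1.171e-09 · 1.262e+09 / (2.542e-06 · 33.75) = 1.723e+04 m.

value=1.723e+04 m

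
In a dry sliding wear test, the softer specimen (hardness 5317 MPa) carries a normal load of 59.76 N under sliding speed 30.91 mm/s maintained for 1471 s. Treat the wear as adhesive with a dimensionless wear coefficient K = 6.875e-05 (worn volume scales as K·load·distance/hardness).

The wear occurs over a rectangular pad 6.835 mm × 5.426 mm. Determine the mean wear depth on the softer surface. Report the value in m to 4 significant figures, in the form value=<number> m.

Quoted intermediates are rounded. Every step keeps full precision; rounded just once to 4 significant digits.
Sliding speed v = 30.91 mm/s = 0.03091 m/s. Path length L = v·t = 0.03091 m/s × 1471 s = 45.47 m.
Hardness H = 5317 MPa = 5.317e+09 Pa.
Pad sides 6.835 mm × 5.426 mm = 0.006835 m × 0.005426 m. Contact area A = 0.006835 m × 0.005426 m = 3.709e-05 m².
Restated in SI base units: W = 59.76 N, H = 5.317e+09 Pa, K = 6.875e-05.
Apply Archard: V = K·W·L/H = 6.875e-05 · 59.76 · 45.47 / 5.317e+09 = 3.513e-11 m³.
Depth h = V/A = 3.513e-11 / 3.709e-05 = 9.473e-07 m.

value=9.473e-07 m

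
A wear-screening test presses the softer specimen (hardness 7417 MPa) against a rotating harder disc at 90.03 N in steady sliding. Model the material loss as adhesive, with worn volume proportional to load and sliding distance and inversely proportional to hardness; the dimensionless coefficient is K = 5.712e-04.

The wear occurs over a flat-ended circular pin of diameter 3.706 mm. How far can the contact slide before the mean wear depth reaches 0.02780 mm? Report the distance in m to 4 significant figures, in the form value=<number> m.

value=43.25 m

All working math runs at full precision. The intermediates are printed rounded — a single final rounding, at 4 significant digits.
Hardness H = 7417 MPa = 7.417e+09 Pa.
Pin diameter d = 3.706 mm = 0.003706 m. Contact area A = π·d²/4 = π·(0.003706 m)²/4 = 1.079e-05 m².
Depth limit h_lim = 0.02780 mm = 2.780e-05 m.
In SI base units: W = 90.03 N, H = 7.417e+09 Pa, K = 5.712e-04.
At the depth limit, V_lim = h_lim·A = 2.780e-05 · 1.079e-05 = 2.999e-10 m³.
So the life L = V_lim·H/(K·W) = 2.999e-10 · 7.417e+09 / (5.712e-04 · 90.03) = 43.25 m.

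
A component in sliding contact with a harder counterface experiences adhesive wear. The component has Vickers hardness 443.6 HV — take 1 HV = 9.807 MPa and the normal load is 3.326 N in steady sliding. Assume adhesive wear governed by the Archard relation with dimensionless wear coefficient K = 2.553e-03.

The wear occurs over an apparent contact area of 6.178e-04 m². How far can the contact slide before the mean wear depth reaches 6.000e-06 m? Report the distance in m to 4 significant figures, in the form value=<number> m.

value=1899 m

The algebra holds exact precision — intermediate values are shown rounded — rounded once at the end: four significant figures.
Hardness H = 443.6 HV × 9.807 MPa/HV = 4350 MPa = 4.350e+09 Pa.
In SI base units: W = 3.326 N, H = 4.350e+09 Pa, K = 2.553e-03.
Wearable volume V_lim = h_lim·A = 6.000e-06 · 6.178e-04 = 3.707e-09 m³.
Inverting, life L = V_lim·H/(K·W) = 3.707e-09 · 4.350e+09 / (2.553e-03 · 3.326) = 1899 m.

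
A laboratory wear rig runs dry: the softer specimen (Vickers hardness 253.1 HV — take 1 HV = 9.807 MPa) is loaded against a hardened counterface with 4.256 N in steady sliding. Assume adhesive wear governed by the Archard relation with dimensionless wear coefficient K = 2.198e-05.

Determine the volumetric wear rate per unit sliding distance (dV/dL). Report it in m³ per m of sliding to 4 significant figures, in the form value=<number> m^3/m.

value=3.769e-14 m^3/m

Intermediates appear rounded — each operation maintains full float precision, and one last rounding: 4 significant digits.
Hardness H = 253.1 HV × 9.807 MPa/HV = 2482 MPa = 2.482e+09 Pa.
Expressed in SI base units: W = 4.256 N, H = 2.482e+09 Pa, K = 2.198e-05.
Wear rate dV/dL = K·W/H, per unit distance: 2.198e-05 · 4.256 / 2.482e+09 = 3.769e-14 m³/m.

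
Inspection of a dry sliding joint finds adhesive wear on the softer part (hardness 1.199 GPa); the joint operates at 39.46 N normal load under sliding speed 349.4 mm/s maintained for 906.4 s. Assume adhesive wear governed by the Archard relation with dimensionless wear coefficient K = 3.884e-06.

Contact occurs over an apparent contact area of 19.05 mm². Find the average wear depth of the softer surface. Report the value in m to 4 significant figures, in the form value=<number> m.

value=2.125e-06 m

Each operation maintains full precision — intermediates appear rounded. Rounded just once: 4 significant figures.
Convert: Sliding speed v = 349.4 mm/s = 0.3494 m/s. Sliding distance L = v·t = 0.3494 m/s × 906.4 s = 316.7 m.
Convert: Hardness H = 1.199 GPa = 1.199e+09 Pa.
Convert: Contact area A = 19.05 mm² = 1.905e-05 m².
In SI base units, W = 39.46 N, H = 1.199e+09 Pa, K = 3.884e-06.
Archard relation: V = K·W·L/H = 3.884e-06 · 39.46 · 316.7 / 1.199e+09 = 4.048e-11 m³.
Depth of wear h = V/A = 4.048e-11 / 1.905e-05 = 2.125e-06 m.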